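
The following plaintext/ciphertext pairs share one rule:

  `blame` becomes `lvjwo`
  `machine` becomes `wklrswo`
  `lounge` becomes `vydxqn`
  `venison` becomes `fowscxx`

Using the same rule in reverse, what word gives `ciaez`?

syrup

Shifts by position in blame: pos 0: b→l (+10), pos 1: l→v (+10), pos 2: a→j (+9), pos 3: m→w (+10), pos 4: e→o (+10) — repeating every 3. The shifts repeat in a cycle of length 3: positions 0,1,… shift by +10, +10, +9, then the pattern repeats.
Decoding ciaez: c−10=s, i−10=y, a−9=r, e−10=u, z−10=p.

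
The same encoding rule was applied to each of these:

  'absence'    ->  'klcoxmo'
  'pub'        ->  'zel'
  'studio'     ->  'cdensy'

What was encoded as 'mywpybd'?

Compare letters: a→k is +10, b→l is +10, s→c is +10 — a constant shift. Every letter moves 10 places later in the alphabet, wrapping around z→a.
Undoing it on mywpybd: m−10=c, y−10=o, w−10=m, p−10=f, y−10=o, b−10=r, d−10=t.

comfort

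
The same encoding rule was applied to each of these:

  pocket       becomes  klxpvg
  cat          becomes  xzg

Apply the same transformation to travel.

gizevo

Each pair mirrors across the alphabet (p↔k, o↔l, c↔x): positions sum to 25. Letters are reflected about the middle of the alphabet (position → 25−position): Atbash.
For travel: t↔g, r↔i, a↔z, v↔e, e↔v, l↔o.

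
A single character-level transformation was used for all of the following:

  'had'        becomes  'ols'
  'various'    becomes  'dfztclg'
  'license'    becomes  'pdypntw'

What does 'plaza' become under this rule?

lklwa

The output letters match the input read backwards, each shifted +11: had reversed is dah. Read the word backwards and shift each letter +11.
On plaza: reverse → azalp; then shift: a+11=l, z+11=k, a+11=l, l+11=w, p+11=a.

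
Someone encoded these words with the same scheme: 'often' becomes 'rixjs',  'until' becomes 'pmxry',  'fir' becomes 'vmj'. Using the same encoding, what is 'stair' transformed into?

The output letters match the input read backwards, each shifted +4: often reversed is netfo. Two steps: reverse the string, then apply a Caesar shift of +4.
For stair: reverse → riats; then shift: r+4=v, i+4=m, a+4=e, t+4=x, s+4=w.

vmexw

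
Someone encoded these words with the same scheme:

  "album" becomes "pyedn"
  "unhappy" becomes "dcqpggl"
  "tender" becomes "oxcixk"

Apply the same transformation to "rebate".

kxepox

Treating letters as 0–25, the rule is x ↦ 15x + 15 (mod 26).
Applying it to rebate: r(17)→15·17+15≡10=k; e(4)→15·4+15≡23=x; b(1)→15·1+15≡4=e; a(0)→15·0+15≡15=p; t(19)→15·19+15≡14=o; e(4)→15·4+15≡23=x (all mod 26).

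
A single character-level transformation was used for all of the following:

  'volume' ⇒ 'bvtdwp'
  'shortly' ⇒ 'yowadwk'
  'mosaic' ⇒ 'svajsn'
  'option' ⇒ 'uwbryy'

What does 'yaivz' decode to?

In volume: v→b is +6, o→v is +7, l→t is +8, u→d is +9 — the shift increases by 1 each position. Each letter shifts forward by (position + 6), i.e. 6, 7, 8, … — the shift grows by one for each successive letter.
Reversing it on yaivz: y−6=s, a−7=t, i−8=a, v−9=m, z−10=p.

stamp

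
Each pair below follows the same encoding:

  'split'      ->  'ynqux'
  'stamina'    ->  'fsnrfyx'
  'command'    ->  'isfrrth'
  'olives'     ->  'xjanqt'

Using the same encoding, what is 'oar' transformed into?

The output letters match the input read backwards, each shifted +5: split reversed is tilps. Read the word backwards and shift each letter +5.
On oar: reverse → rao; then shift: r+5=w, a+5=f, o+5=t.

wft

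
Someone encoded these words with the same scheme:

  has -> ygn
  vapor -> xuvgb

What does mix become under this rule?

dos

The output letters match the input read backwards, each shifted +6: has reversed is sah. The word is reversed, then every letter is shifted forward by 6.
For mix: reverse → xim; then shift: x+6=d, i+6=o, m+6=s.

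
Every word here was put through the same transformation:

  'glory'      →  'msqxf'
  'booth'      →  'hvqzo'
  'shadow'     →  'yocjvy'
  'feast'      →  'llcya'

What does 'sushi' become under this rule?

A repeating key of period 3 is used — shifts +6, +7, +2 over and over.
On sushi: s+6=y, u+7=b, s+2=u, h+6=n, i+7=p.

ybunp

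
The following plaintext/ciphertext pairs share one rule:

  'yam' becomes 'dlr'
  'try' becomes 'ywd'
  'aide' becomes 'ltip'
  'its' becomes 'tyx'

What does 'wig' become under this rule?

The shift depends on letter class: consonant y→d is +5, but vowel a→l is +11. Two shifts are in play — +11 for a/e/i/o/u, +5 for every other letter.
On wig: w(cons)+5=b, i(vowel)+11=t, g(cons)+5=l.

btl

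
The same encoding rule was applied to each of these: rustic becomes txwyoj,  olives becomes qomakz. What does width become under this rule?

ylhyn

The shift increases by 1 at each position, starting from +2: 2, 3, 4, ….
For width: w+2=y, i+3=l, d+4=h, t+5=y, h+6=n.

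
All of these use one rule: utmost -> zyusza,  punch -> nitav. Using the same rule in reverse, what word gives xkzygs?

master

The output letters match the input read backwards, each shifted +6: utmost reversed is tsomtu. The word is reversed, then every letter is shifted forward by 6.
Undoing it on xkzygs: shift back: x−6=r, k−6=e, z−6=t, y−6=s, g−6=a, s−6=m → retsam; then reverse → master.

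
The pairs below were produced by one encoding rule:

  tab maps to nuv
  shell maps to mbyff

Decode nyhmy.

This is a Caesar cipher with shift 20.
Reversing it on nyhmy: n−20=t, y−20=e, h−20=n, m−20=s, y−20=e.

tense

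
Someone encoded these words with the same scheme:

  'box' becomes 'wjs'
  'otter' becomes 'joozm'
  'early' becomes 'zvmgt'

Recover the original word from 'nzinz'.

sense

Compare letters: b→w is +21, o→j is +21, x→s is +21 — a constant shift. Every letter moves 21 places later in the alphabet, wrapping around z→a.
Reversing it on nzinz: n−21=s, z−21=e, i−21=n, n−21=s, z−21=e.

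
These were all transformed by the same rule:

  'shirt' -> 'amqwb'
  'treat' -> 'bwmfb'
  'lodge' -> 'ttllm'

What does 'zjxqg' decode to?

Shifts by position in shirt: pos 0: s→a (+8), pos 1: h→m (+5), pos 2: i→q (+8), pos 3: r→w (+5) — repeating every 2. It's a Vigenère-style cipher with numeric key [8,5]: position i shifts by key[i mod 2].
Reversing it on zjxqg: z−8=r, j−5=e, x−8=p, q−5=l, g−8=y.

reply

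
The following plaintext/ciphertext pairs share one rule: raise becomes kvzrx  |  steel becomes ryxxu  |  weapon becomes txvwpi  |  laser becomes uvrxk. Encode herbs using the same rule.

sxkcr

Treating letters as 0–25, the rule is x ↦ 7x + 21 (mod 26).
On herbs: h(7)→7·7+21≡18=s; e(4)→7·4+21≡23=x; r(17)→7·17+21≡10=k; b(1)→7·1+21≡2=c; s(18)→7·18+21≡17=r (all mod 26).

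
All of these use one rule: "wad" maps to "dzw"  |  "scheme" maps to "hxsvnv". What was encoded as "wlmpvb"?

donkey

Each pair mirrors across the alphabet (w↔d, a↔z, d↔w): positions sum to 25. Each letter is replaced by its mirror in the alphabet: a↔z, b↔y, c↔x, and so on (the Atbash cipher).
Reversing it on wlmpvb: w↔d, l↔o, m↔n, p↔k, v↔e, b↔y.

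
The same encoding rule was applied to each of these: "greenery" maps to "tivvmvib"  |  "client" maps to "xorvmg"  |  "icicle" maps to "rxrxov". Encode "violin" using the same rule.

erlorm

Each pair mirrors across the alphabet (g↔t, r↔i, e↔v): positions sum to 25. Letters are reflected about the middle of the alphabet (position → 25−position): Atbash.
Applying it to violin: v↔e, i↔r, o↔l, l↔o, i↔r, n↔m.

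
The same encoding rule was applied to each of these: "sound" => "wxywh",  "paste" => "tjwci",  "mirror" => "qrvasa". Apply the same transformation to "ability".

ekmumcc

Shifts by position in sound: pos 0: s→w (+4), pos 1: o→x (+9), pos 2: u→y (+4), pos 3: n→w (+9) — repeating every 2. The shifts repeat in a cycle of length 2: positions 0,1,… shift by +4, +9, then the pattern repeats.
Applying it to ability: a+4=e, b+9=k, i+4=m, l+9=u, i+4=m, t+9=c, y+4=c.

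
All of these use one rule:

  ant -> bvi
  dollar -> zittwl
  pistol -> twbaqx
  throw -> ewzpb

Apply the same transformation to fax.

fin

The output letters match the input read backwards, each shifted +8: ant reversed is tna. Two steps: reverse the string, then apply a Caesar shift of +8.
Applying it to fax: reverse → xaf; then shift: x+8=f, a+8=i, f+8=n.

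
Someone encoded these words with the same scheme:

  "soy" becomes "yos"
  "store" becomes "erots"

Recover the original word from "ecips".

The output letters match the input read backwards: soy reversed is yos. The word is simply reversed.
Undoing it on ecips: then reverse → spice.

spice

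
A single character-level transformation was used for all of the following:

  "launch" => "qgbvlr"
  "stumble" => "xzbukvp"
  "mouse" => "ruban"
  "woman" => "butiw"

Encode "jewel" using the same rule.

The shift increases by 1 at each position, starting from +5: 5, 6, 7, ….
For jewel: j+5=o, e+6=k, w+7=d, e+8=m, l+9=u.

okdmu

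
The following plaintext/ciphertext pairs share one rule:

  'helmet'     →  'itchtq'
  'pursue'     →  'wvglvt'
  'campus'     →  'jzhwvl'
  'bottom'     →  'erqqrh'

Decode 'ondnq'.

digit

h(7)→i(8) and e(4)→t(19) fit y≡5x+25 (mod 26); the inverse of 5 mod 26 is 21. Treating letters as 0–25, the rule is x ↦ 5x + 25 (mod 26).
Undoing it on ondnq: o(14)→21·(14−25)≡3=d; n(13)→21·(13−25)≡8=i; d(3)→21·(3−25)≡6=g; n(13)→21·(13−25)≡8=i; q(16)→21·(16−25)≡19=t (all mod 26).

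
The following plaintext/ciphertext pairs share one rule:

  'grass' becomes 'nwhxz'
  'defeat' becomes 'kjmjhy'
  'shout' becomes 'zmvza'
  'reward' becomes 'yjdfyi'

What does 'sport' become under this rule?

zuvwa

It's a Vigenère-style cipher with numeric key [7,5]: position i shifts by key[i mod 2].
For sport: s+7=z, p+5=u, o+7=v, r+5=w, t+7=a.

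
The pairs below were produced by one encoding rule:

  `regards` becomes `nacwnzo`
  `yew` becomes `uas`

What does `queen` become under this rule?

mqaaj

It's a constant shift of +22 (ROT22).
Applying it to queen: q+22=m, u+22=q, e+22=a, e+22=a, n+22=j.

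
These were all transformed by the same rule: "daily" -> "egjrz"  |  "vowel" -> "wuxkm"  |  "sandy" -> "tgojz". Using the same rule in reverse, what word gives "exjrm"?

drill

Shifts by position in daily: pos 0: d→e (+1), pos 1: a→g (+6), pos 2: i→j (+1), pos 3: l→r (+6) — repeating every 2. A repeating key of period 2 is used — shifts +1, +6 over and over.
Reversing it on exjrm: e−1=d, x−6=r, j−1=i, r−6=l, m−1=l.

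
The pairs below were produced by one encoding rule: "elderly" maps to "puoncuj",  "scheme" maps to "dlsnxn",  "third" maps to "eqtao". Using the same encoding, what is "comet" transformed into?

Shifts by position in elderly: pos 0: e→p (+11), pos 1: l→u (+9), pos 2: d→o (+11), pos 3: e→n (+9) — repeating every 2. It's a Vigenère-style cipher with numeric key [11,9]: position i shifts by key[i mod 2].
On comet: c+11=n, o+9=x, m+11=x, e+9=n, t+11=e.

nxxne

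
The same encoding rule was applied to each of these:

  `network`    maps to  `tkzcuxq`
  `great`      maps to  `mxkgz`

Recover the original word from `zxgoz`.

trait

Compare letters: n→t is +6, e→k is +6, t→z is +6 — a constant shift. Every letter moves 6 places later in the alphabet, wrapping around z→a.
Reversing it on zxgoz: z−6=t, x−6=r, g−6=a, o−6=i, z−6=t.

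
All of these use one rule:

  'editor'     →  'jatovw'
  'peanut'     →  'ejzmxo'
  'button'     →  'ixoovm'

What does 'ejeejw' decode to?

e(4)→j(9) and d(3)→a(0) fit y≡9x+25 (mod 26); the inverse of 9 mod 26 is 3. Each letter's alphabet position (a=0..z=25) is mapped through 9·x+25 mod 26 — an affine cipher.
Reversing it on ejeejw: e(4)→3·(4−25)≡15=p; j(9)→3·(9−25)≡4=e; e(4)→3·(4−25)≡15=p; e(4)→3·(4−25)≡15=p; j(9)→3·(9−25)≡4=e; w(22)→3·(22−25)≡17=r (all mod 26).

pepper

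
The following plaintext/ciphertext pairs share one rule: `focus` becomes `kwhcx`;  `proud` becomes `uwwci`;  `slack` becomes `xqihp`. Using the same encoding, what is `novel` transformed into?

swamq

The shift depends on letter class: consonant f→k is +5, but vowel o→w is +8. The rule splits by letter class: vowels +8, consonants +5.
Applying it to novel: n(cons)+5=s, o(vowel)+8=w, v(cons)+5=a, e(vowel)+8=m, l(cons)+5=q.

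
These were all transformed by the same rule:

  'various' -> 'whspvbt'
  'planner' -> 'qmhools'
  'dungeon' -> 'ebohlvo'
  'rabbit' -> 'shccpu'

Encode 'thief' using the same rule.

The shift depends on letter class: consonant v→w is +1, but vowel a→h is +7. The rule splits by letter class: vowels +7, consonants +1.
On thief: t(cons)+1=u, h(cons)+1=i, i(vowel)+7=p, e(vowel)+7=l, f(cons)+1=g.

uiplg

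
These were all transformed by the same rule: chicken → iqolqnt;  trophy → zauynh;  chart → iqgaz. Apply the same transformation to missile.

srybouk

The shifts repeat in a cycle of length 2: positions 0,1,… shift by +6, +9, then the pattern repeats.
Applying it to missile: m+6=s, i+9=r, s+6=y, s+9=b, i+6=o, l+9=u, e+6=k.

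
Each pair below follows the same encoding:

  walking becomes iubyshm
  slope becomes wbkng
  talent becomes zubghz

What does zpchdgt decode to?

w(22)→i(8) and a(0)→u(20) fit y≡3x+20 (mod 26); the inverse of 3 mod 26 is 9. Each letter's alphabet position (a=0..z=25) is mapped through 3·x+20 mod 26 — an affine cipher.
Reversing it on zpchdgt: z(25)→9·(25−20)≡19=t; p(15)→9·(15−20)≡7=h; c(2)→9·(2−20)≡20=u; h(7)→9·(7−20)≡13=n; d(3)→9·(3−20)≡3=d; g(6)→9·(6−20)≡4=e; t(19)→9·(19−20)≡17=r (all mod 26).

thunder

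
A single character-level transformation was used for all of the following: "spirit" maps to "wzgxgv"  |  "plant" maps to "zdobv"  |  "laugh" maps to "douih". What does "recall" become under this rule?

Treating letters as 0–25, the rule is x ↦ 25x + 14 (mod 26).
For recall: r(17)→25·17+14≡23=x; e(4)→25·4+14≡10=k; c(2)→25·2+14≡12=m; a(0)→25·0+14≡14=o; l(11)→25·11+14≡3=d; l(11)→25·11+14≡3=d (all mod 26).

xkmodd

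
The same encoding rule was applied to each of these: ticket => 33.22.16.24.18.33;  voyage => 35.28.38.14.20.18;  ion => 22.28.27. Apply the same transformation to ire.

t is letter #20 and maps to 33: an offset of 13. Each letter is replaced by its alphabet position (a=1..z=26) + 13.
Applying it to ire: i=9→22, r=18→31, e=5→18.

22.31.18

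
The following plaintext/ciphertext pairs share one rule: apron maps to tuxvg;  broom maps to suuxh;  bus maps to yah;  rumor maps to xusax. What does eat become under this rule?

zgk

The output letters match the input read backwards, each shifted +6: apron reversed is norpa. Read the word backwards and shift each letter +6.
Applying it to eat: reverse → tae; then shift: t+6=z, a+6=g, e+6=k.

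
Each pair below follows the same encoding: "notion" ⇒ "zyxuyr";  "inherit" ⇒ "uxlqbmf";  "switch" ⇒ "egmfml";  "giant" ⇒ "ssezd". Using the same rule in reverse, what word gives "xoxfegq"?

Shifts by position in notion: pos 0: n→z (+12), pos 1: o→y (+10), pos 2: t→x (+4), pos 3: i→u (+12), pos 4: o→y (+10), pos 5: n→r (+4) — repeating every 3. A repeating key of period 3 is used — shifts +12, +10, +4 over and over.
Undoing it on xoxfegq: x−12=l, o−10=e, x−4=t, f−12=t, e−10=u, g−4=c, q−12=e.

lettuce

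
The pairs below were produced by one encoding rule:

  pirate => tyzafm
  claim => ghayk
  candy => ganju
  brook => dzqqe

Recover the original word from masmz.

eager

p(15)→t(19) and i(8)→y(24) fit y≡3x+0 (mod 26); the inverse of 3 mod 26 is 9. This is an affine cipher: with a=0,…,z=25, each position x becomes (3x+0) mod 26.
Reversing it on masmz: m(12)→9·(12−0)≡4=e; a(0)→9·(0−0)≡0=a; s(18)→9·(18−0)≡6=g; m(12)→9·(12−0)≡4=e; z(25)→9·(25−0)≡17=r (all mod 26).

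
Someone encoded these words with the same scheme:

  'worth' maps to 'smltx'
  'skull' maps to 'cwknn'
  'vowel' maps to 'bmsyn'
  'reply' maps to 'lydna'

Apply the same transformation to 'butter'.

w(22)→s(18) and o(14)→m(12) fit y≡17x+8 (mod 26); the inverse of 17 mod 26 is 23. Each letter's alphabet position (a=0..z=25) is mapped through 17·x+8 mod 26 — an affine cipher.
For butter: b(1)→17·1+8≡25=z; u(20)→17·20+8≡10=k; t(19)→17·19+8≡19=t; t(19)→17·19+8≡19=t; e(4)→17·4+8≡24=y; r(17)→17·17+8≡11=l (all mod 26).

zkttyl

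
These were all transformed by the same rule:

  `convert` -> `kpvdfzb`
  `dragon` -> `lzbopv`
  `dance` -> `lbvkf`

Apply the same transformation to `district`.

The shift depends on letter class: consonant c→k is +8, but vowel o→p is +1. Vowels shift forward by 1 and consonants shift forward by 8.
Applying it to district: d(cons)+8=l, i(vowel)+1=j, s(cons)+8=a, t(cons)+8=b, r(cons)+8=z, i(vowel)+1=j, c(cons)+8=k, t(cons)+8=b.

ljabzjkb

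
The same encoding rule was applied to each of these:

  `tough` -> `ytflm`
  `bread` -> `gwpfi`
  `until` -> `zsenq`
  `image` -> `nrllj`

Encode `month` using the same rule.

Shifts by position in tough: pos 0: t→y (+5), pos 1: o→t (+5), pos 2: u→f (+11), pos 3: g→l (+5), pos 4: h→m (+5) — repeating every 3. A repeating key of period 3 is used — shifts +5, +5, +11 over and over.
Applying it to month: m+5=r, o+5=t, n+11=y, t+5=y, h+5=m.

rtyym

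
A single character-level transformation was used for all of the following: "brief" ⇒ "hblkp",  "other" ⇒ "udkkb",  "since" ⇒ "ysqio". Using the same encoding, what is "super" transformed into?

yeskb

A repeating key of period 3 is used — shifts +6, +10, +3 over and over.
For super: s+6=y, u+10=e, p+3=s, e+6=k, r+10=b.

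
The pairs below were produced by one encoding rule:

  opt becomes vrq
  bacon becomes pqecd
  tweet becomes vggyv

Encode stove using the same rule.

gxqvu

The output letters match the input read backwards, each shifted +2: opt reversed is tpo. The word is reversed, then every letter is shifted forward by 2.
For stove: reverse → evots; then shift: e+2=g, v+2=x, o+2=q, t+2=v, s+2=u.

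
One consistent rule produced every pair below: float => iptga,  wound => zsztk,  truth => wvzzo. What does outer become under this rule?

ryyky

In float: f→i is +3, l→p is +4, o→t is +5, a→g is +6 — the shift increases by 1 each position. Each letter shifts forward by (position + 3), i.e. 3, 4, 5, … — the shift grows by one for each successive letter.
On outer: o+3=r, u+4=y, t+5=y, e+6=k, r+7=y.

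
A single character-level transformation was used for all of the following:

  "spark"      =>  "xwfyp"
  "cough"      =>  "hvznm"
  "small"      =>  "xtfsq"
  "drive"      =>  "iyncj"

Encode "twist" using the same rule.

Shifts by position in spark: pos 0: s→x (+5), pos 1: p→w (+7), pos 2: a→f (+5), pos 3: r→y (+7) — repeating every 2. The shifts repeat in a cycle of length 2: positions 0,1,… shift by +5, +7, then the pattern repeats.
On twist: t+5=y, w+7=d, i+5=n, s+7=z, t+5=y.

ydnzy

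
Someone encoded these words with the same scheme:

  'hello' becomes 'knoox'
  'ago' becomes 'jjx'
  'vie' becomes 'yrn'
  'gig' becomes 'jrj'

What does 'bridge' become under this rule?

eurgjn

The shift depends on letter class: consonant h→k is +3, but vowel e→n is +9. The rule splits by letter class: vowels +9, consonants +3.
Applying it to bridge: b(cons)+3=e, r(cons)+3=u, i(vowel)+9=r, d(cons)+3=g, g(cons)+3=j, e(vowel)+9=n.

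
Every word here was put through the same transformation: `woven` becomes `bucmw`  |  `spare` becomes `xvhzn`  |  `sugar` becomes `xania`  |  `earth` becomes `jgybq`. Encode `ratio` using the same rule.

In woven: w→b is +5, o→u is +6, v→c is +7, e→m is +8 — the shift increases by 1 each position. Each letter shifts forward by (position + 5), i.e. 5, 6, 7, … — the shift grows by one for each successive letter.
For ratio: r+5=w, a+6=g, t+7=a, i+8=q, o+9=x.

wgaqx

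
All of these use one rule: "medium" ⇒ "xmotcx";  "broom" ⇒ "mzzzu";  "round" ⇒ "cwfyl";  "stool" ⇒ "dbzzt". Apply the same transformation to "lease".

It's a Vigenère-style cipher with numeric key [11,8,11]: position i shifts by key[i mod 3].
Applying it to lease: l+11=w, e+8=m, a+11=l, s+11=d, e+8=m.

wmldm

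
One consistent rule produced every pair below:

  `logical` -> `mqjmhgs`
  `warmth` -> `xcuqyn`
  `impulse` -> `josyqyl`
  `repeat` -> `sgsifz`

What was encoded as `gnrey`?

float

In logical: l→m is +1, o→q is +2, g→j is +3, i→m is +4 — the shift increases by 1 each position. Letter i (0-indexed) is shifted by i+1, so successive shifts are 1, 2, 3, ….
Decoding gnrey: g−1=f, n−2=l, r−3=o, e−4=a, y−5=t.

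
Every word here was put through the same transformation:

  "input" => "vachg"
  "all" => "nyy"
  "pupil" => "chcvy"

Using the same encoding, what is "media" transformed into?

Each letter is shifted forward by 13 in the alphabet (a Caesar shift of +13).
For media: m+13=z, e+13=r, d+13=q, i+13=v, a+13=n.

zrqvn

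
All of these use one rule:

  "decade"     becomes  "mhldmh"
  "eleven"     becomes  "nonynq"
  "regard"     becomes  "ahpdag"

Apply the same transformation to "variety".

Shifts by position in decade: pos 0: d→m (+9), pos 1: e→h (+3), pos 2: c→l (+9), pos 3: a→d (+3) — repeating every 2. The shifts repeat in a cycle of length 2: positions 0,1,… shift by +9, +3, then the pattern repeats.
Applying it to variety: v+9=e, a+3=d, r+9=a, i+3=l, e+9=n, t+3=w, y+9=h.

edalnwh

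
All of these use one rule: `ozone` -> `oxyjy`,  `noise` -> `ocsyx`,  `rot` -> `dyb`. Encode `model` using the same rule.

The word is reversed, then every letter is shifted forward by 10.
On model: reverse → ledom; then shift: l+10=v, e+10=o, d+10=n, o+10=y, m+10=w.

vonyw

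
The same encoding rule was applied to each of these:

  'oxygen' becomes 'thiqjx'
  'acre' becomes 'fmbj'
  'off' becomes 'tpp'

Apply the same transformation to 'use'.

zcj

The rule splits by letter class: vowels +5, consonants +10.
On use: u(vowel)+5=z, s(cons)+10=c, e(vowel)+5=j.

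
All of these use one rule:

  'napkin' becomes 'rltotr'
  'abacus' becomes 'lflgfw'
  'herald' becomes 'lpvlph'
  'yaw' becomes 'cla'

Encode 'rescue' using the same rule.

The shift depends on letter class: consonant n→r is +4, but vowel a→l is +11. Two shifts are in play — +11 for a/e/i/o/u, +4 for every other letter.
For rescue: r(cons)+4=v, e(vowel)+11=p, s(cons)+4=w, c(cons)+4=g, u(vowel)+11=f, e(vowel)+11=p.

vpwgfp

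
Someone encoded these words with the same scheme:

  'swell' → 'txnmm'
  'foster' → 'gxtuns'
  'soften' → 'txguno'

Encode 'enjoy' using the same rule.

nokxz

Vowels shift forward by 9 and consonants shift forward by 1.
Applying it to enjoy: e(vowel)+9=n, n(cons)+1=o, j(cons)+1=k, o(vowel)+9=x, y(cons)+1=z.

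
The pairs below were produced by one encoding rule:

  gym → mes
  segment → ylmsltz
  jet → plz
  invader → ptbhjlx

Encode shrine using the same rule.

ynxptl

Vowels shift forward by 7 and consonants shift forward by 6.
On shrine: s(cons)+6=y, h(cons)+6=n, r(cons)+6=x, i(vowel)+7=p, n(cons)+6=t, e(vowel)+7=l.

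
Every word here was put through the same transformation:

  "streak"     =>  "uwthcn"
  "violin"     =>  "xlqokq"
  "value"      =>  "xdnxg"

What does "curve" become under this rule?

extyg

Shifts by position in streak: pos 0: s→u (+2), pos 1: t→w (+3), pos 2: r→t (+2), pos 3: e→h (+3) — repeating every 2. It's a Vigenère-style cipher with numeric key [2,3]: position i shifts by key[i mod 2].
Applying it to curve: c+2=e, u+3=x, r+2=t, v+3=y, e+2=g.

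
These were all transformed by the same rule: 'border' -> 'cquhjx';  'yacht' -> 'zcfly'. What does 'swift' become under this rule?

tyljy

In border: b→c is +1, o→q is +2, r→u is +3, d→h is +4 — the shift increases by 1 each position. Each letter shifts forward by (position + 1), i.e. 1, 2, 3, … — the shift grows by one for each successive letter.
On swift: s+1=t, w+2=y, i+3=l, f+4=j, t+5=y.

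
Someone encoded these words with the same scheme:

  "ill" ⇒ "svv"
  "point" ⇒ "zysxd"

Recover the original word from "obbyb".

error

Each letter is shifted forward by 10 in the alphabet (a Caesar shift of +10).
Decoding obbyb: o−10=e, b−10=r, b−10=r, y−10=o, b−10=r.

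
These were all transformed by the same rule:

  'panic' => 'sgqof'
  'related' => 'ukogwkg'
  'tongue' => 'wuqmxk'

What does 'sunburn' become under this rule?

Shifts by position in panic: pos 0: p→s (+3), pos 1: a→g (+6), pos 2: n→q (+3), pos 3: i→o (+6) — repeating every 2. It's a Vigenère-style cipher with numeric key [3,6]: position i shifts by key[i mod 2].
Applying it to sunburn: s+3=v, u+6=a, n+3=q, b+6=h, u+3=x, r+6=x, n+3=q.

vaqhxxq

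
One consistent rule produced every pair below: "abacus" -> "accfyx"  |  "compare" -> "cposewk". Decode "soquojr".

Letter i (0-indexed) is shifted by i+0, so successive shifts are 0, 1, 2, ….
Reversing it on soquojr: s−0=s, o−1=n, q−2=o, u−3=r, o−4=k, j−5=e, r−6=l.

snorkel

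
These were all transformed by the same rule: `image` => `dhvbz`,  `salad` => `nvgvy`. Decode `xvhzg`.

camel

Compare letters: i→d is +21, m→h is +21, a→v is +21 — a constant shift. It's a constant shift of +21 (ROT21).
Reversing it on xvhzg: x−21=c, v−21=a, h−21=m, z−21=e, g−21=l.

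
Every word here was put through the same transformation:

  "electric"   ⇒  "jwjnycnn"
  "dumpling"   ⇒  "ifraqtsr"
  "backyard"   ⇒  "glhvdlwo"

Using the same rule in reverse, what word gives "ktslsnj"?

Shifts by position in electric: pos 0: e→j (+5), pos 1: l→w (+11), pos 2: e→j (+5), pos 3: c→n (+11) — repeating every 2. It's a Vigenère-style cipher with numeric key [5,11]: position i shifts by key[i mod 2].
Reversing it on ktslsnj: k−5=f, t−11=i, s−5=n, l−11=a, s−5=n, n−11=c, j−5=e.

finance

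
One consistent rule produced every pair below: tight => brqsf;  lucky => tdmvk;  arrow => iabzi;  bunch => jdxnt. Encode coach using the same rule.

In tight: t→b is +8, i→r is +9, g→q is +10, h→s is +11 — the shift increases by 1 each position. Each letter shifts forward by (position + 8), i.e. 8, 9, 10, … — the shift grows by one for each successive letter.
On coach: c+8=k, o+9=x, a+10=k, c+11=n, h+12=t.

kxknt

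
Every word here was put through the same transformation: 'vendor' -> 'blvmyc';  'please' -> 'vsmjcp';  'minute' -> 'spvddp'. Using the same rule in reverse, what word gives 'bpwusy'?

violin

In vendor: v→b is +6, e→l is +7, n→v is +8, d→m is +9 — the shift increases by 1 each position. Letter i (0-indexed) is shifted by i+6, so successive shifts are 6, 7, 8, ….
Decoding bpwusy: b−6=v, p−7=i, w−8=o, u−9=l, s−10=i, y−11=n.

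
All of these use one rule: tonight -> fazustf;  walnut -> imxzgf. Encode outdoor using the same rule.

Every letter moves 12 places later in the alphabet, wrapping around z→a.
Applying it to outdoor: o+12=a, u+12=g, t+12=f, d+12=p, o+12=a, o+12=a, r+12=d.

agfpaad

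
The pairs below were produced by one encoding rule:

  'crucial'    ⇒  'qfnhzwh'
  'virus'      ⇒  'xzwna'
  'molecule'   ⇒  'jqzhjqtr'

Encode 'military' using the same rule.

The output letters match the input read backwards, each shifted +5: crucial reversed is laicurc. Two steps: reverse the string, then apply a Caesar shift of +5.
For military: reverse → yratilim; then shift: y+5=d, r+5=w, a+5=f, t+5=y, i+5=n, l+5=q, i+5=n, m+5=r.

dwfynqnr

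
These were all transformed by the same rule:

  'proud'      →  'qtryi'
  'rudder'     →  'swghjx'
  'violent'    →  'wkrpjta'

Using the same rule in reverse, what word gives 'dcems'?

In proud: p→q is +1, r→t is +2, o→r is +3, u→y is +4 — the shift increases by 1 each position. The shift increases by 1 at each position, starting from +1: 1, 2, 3, ….
Undoing it on dcems: d−1=c, c−2=a, e−3=b, m−4=i, s−5=n.

cabin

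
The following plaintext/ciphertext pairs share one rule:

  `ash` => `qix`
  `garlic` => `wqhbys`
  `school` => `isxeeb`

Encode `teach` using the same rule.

Each letter is shifted forward by 16 in the alphabet (a Caesar shift of +16).
Applying it to teach: t+16=j, e+16=u, a+16=q, c+16=s, h+16=x.

juqsx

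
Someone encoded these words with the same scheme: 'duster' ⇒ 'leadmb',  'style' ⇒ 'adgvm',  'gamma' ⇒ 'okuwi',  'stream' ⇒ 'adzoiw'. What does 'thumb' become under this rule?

Shifts by position in duster: pos 0: d→l (+8), pos 1: u→e (+10), pos 2: s→a (+8), pos 3: t→d (+10) — repeating every 2. The shifts repeat in a cycle of length 2: positions 0,1,… shift by +8, +10, then the pattern repeats.
Applying it to thumb: t+8=b, h+10=r, u+8=c, m+10=w, b+8=j.

brcwj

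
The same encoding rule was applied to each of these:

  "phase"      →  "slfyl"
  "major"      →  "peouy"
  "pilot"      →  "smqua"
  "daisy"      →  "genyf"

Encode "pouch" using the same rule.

sszio

In phase: p→s is +3, h→l is +4, a→f is +5, s→y is +6 — the shift increases by 1 each position. Letter i (0-indexed) is shifted by i+3, so successive shifts are 3, 4, 5, ….
For pouch: p+3=s, o+4=s, u+5=z, c+6=i, h+7=o.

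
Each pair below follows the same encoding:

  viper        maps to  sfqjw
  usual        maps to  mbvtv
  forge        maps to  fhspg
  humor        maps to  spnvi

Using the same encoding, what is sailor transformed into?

spmjbt

Two steps: reverse the string, then apply a Caesar shift of +1.
For sailor: reverse → rolias; then shift: r+1=s, o+1=p, l+1=m, i+1=j, a+1=b, s+1=t.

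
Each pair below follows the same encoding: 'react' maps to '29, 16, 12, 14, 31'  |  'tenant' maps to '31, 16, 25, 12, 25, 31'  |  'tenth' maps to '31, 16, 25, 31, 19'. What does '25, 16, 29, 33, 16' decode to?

nerve

Each letter is replaced by its alphabet position (a=1..z=26) + 11.
Reversing it on 25, 16, 29, 33, 16: 25→(25−11)÷1=14=n, 16→(16−11)÷1=5=e, 29→(29−11)÷1=18=r, 33→(33−11)÷1=22=v, 16→(16−11)÷1=5=e.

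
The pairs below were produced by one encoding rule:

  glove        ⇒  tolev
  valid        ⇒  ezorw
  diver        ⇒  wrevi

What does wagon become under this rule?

This is the alphabet-reversal cipher (Atbash): a becomes z, b becomes y, etc.
For wagon: w↔d, a↔z, g↔t, o↔l, n↔m.

dztlm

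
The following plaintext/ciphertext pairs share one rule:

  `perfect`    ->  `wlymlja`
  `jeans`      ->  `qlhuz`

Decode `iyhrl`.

Compare letters: p→w is +7, e→l is +7, r→y is +7 — a constant shift. It's a constant shift of +7 (ROT7).
Undoing it on iyhrl: i−7=b, y−7=r, h−7=a, r−7=k, l−7=e.

brake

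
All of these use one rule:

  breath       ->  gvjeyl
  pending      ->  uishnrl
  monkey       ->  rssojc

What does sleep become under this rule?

xpjiu

Shifts by position in breath: pos 0: b→g (+5), pos 1: r→v (+4), pos 2: e→j (+5), pos 3: a→e (+4) — repeating every 2. A repeating key of period 2 is used — shifts +5, +4 over and over.
On sleep: s+5=x, l+4=p, e+5=j, e+4=i, p+5=u.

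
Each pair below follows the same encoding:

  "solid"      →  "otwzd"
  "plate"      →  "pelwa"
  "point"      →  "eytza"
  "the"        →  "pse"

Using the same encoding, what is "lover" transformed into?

The output letters match the input read backwards, each shifted +11: solid reversed is dilos. Read the word backwards and shift each letter +11.
On lover: reverse → revol; then shift: r+11=c, e+11=p, v+11=g, o+11=z, l+11=w.

cpgzw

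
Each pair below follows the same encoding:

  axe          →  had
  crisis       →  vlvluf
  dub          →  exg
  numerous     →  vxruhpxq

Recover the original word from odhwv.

The output letters match the input read backwards, each shifted +3: axe reversed is exa. Read the word backwards and shift each letter +3.
Reversing it on odhwv: shift back: o−3=l, d−3=a, h−3=e, w−3=t, v−3=s → laets; then reverse → steal.

steal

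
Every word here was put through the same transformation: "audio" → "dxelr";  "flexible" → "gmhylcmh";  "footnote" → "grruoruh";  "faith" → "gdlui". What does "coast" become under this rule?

drdtu

The shift depends on letter class: consonant d→e is +1, but vowel a→d is +3. Vowels shift forward by 3 and consonants shift forward by 1.
Applying it to coast: c(cons)+1=d, o(vowel)+3=r, a(vowel)+3=d, s(cons)+1=t, t(cons)+1=u.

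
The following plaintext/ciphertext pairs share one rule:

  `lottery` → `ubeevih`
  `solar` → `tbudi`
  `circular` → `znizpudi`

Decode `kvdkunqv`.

l(11)→u(20) and o(14)→b(1) fit y≡11x+3 (mod 26); the inverse of 11 mod 26 is 19. Treating letters as 0–25, the rule is x ↦ 11x + 3 (mod 26).
Undoing it on kvdkunqv: k(10)→19·(10−3)≡3=d; v(21)→19·(21−3)≡4=e; d(3)→19·(3−3)≡0=a; k(10)→19·(10−3)≡3=d; u(20)→19·(20−3)≡11=l; n(13)→19·(13−3)≡8=i; q(16)→19·(16−3)≡13=n; v(21)→19·(21−3)≡4=e (all mod 26).

deadline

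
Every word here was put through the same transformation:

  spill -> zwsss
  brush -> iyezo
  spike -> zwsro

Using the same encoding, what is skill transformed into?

zrsss

The shift depends on letter class: consonant s→z is +7, but vowel i→s is +10. Two shifts are in play — +10 for a/e/i/o/u, +7 for every other letter.
On skill: s(cons)+7=z, k(cons)+7=r, i(vowel)+10=s, l(cons)+7=s, l(cons)+7=s.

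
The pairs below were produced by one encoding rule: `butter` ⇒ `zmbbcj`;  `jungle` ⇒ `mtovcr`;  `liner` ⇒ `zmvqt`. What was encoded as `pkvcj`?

The word is reversed, then every letter is shifted forward by 8.
Undoing it on pkvcj: shift back: p−8=h, k−8=c, v−8=n, c−8=u, j−8=b → hcnub; then reverse → bunch.

bunch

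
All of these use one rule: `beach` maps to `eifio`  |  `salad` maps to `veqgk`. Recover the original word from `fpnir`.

Each letter shifts forward by (position + 3), i.e. 3, 4, 5, … — the shift grows by one for each successive letter.
Decoding fpnir: f−3=c, p−4=l, n−5=i, i−6=c, r−7=k.

click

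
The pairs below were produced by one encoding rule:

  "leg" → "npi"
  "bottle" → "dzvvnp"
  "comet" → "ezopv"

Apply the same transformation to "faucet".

hlfepv

The rule splits by letter class: vowels +11, consonants +2.
Applying it to faucet: f(cons)+2=h, a(vowel)+11=l, u(vowel)+11=f, c(cons)+2=e, e(vowel)+11=p, t(cons)+2=v.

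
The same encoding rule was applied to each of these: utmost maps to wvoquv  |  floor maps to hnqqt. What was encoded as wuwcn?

Compare letters: u→w is +2, t→v is +2, m→o is +2 — a constant shift. Every letter moves 2 places later in the alphabet, wrapping around z→a.
Undoing it on wuwcn: w−2=u, u−2=s, w−2=u, c−2=a, n−2=l.

usual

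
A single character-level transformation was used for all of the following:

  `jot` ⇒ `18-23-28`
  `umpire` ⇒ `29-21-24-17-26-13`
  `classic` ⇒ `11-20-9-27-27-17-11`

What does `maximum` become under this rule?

j is letter #10 and maps to 18: an offset of 8. Letters become their 1-based position plus 8 (so a→9, b→10, …).
For maximum: m=13→21, a=1→9, x=24→32, i=9→17, m=13→21, u=21→29, m=13→21.

21-9-32-17-21-29-21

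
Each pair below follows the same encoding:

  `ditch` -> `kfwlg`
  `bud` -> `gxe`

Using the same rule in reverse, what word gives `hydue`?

The output letters match the input read backwards, each shifted +3: ditch reversed is hctid. The word is reversed, then every letter is shifted forward by 3.
Decoding hydue: shift back: h−3=e, y−3=v, d−3=a, u−3=r, e−3=b → evarb; then reverse → brave.

brave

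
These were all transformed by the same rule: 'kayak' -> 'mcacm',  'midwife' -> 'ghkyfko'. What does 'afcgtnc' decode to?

Read the word backwards and shift each letter +2.
Decoding afcgtnc: shift back: a−2=y, f−2=d, c−2=a, g−2=e, t−2=r, n−2=l, c−2=a → ydaerla; then reverse → already.

already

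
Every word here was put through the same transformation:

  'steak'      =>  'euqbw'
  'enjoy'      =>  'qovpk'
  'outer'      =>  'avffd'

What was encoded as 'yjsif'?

might

Shifts by position in steak: pos 0: s→e (+12), pos 1: t→u (+1), pos 2: e→q (+12), pos 3: a→b (+1) — repeating every 2. It's a Vigenère-style cipher with numeric key [12,1]: position i shifts by key[i mod 2].
Decoding yjsif: y−12=m, j−1=i, s−12=g, i−1=h, f−12=t.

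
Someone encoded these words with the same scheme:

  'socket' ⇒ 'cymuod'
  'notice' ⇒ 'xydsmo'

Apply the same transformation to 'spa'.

Compare letters: s→c is +10, o→y is +10, c→m is +10 — a constant shift. This is a Caesar cipher with shift 10.
For spa: s+10=c, p+10=z, a+10=k.

czk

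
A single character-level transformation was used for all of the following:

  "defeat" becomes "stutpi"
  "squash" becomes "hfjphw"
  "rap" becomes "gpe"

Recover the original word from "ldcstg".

wonder

Compare letters: d→s is +15, e→t is +15, f→u is +15 — a constant shift. Every letter moves 15 places later in the alphabet, wrapping around z→a.
Undoing it on ldcstg: l−15=w, d−15=o, c−15=n, s−15=d, t−15=e, g−15=r.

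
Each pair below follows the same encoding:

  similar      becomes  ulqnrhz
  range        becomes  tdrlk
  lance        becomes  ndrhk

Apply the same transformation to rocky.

Each letter shifts forward by (position + 2), i.e. 2, 3, 4, … — the shift grows by one for each successive letter.
On rocky: r+2=t, o+3=r, c+4=g, k+5=p, y+6=e.

trgpe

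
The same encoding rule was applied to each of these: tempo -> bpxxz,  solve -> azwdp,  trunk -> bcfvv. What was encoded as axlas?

Shifts by position in tempo: pos 0: t→b (+8), pos 1: e→p (+11), pos 2: m→x (+11), pos 3: p→x (+8), pos 4: o→z (+11) — repeating every 3. A repeating key of period 3 is used — shifts +8, +11, +11 over and over.
Decoding axlas: a−8=s, x−11=m, l−11=a, a−8=s, s−11=h.

smash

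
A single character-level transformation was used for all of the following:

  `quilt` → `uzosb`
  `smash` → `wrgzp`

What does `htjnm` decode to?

dodge

In quilt: q→u is +4, u→z is +5, i→o is +6, l→s is +7 — the shift increases by 1 each position. Letter i (0-indexed) is shifted by i+4, so successive shifts are 4, 5, 6, ….
Undoing it on htjnm: h−4=d, t−5=o, j−6=d, n−7=g, m−8=e.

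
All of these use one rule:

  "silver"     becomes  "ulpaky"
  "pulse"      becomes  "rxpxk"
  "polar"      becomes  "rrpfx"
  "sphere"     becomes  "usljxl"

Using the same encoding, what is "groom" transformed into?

iusts

In silver: s→u is +2, i→l is +3, l→p is +4, v→a is +5 — the shift increases by 1 each position. The shift increases by 1 at each position, starting from +2: 2, 3, 4, ….
On groom: g+2=i, r+3=u, o+4=s, o+5=t, m+6=s.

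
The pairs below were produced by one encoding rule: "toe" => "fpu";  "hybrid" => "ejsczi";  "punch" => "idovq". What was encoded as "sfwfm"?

The output letters match the input read backwards, each shifted +1: toe reversed is eot. The word is reversed, then every letter is shifted forward by 1.
Decoding sfwfm: shift back: s−1=r, f−1=e, w−1=v, f−1=e, m−1=l → revel; then reverse → lever.

lever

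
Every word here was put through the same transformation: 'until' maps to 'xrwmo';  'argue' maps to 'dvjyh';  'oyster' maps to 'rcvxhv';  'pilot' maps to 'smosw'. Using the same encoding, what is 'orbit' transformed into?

rvemw

The shifts repeat in a cycle of length 2: positions 0,1,… shift by +3, +4, then the pattern repeats.
For orbit: o+3=r, r+4=v, b+3=e, i+4=m, t+3=w.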